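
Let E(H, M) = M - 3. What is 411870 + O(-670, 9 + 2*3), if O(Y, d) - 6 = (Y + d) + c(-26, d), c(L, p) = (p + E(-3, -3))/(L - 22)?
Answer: 6579533/16 ≈ 4.1122e+5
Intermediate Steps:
E(H, M) = -3 + M
c(L, p) = (-6 + p)/(-22 + L) (c(L, p) = (p + (-3 - 3))/(L - 22) = (p - 6)/(-22 + L) = (-6 + p)/(-22 + L))
O(Y, d) = 49/8 + Y + 47*d/48 (O(Y, d) = 6 + ((Y + d) + (-6 + d)/(-22 - 26)) = 6 + ((Y + d) + (-6 + d)/(-48)) = 6 + ((Y + d) - (-6 + d)/48) = 6 + ((Y + d) + (⅛ - d/48)) = 6 + (⅛ + Y + 47*d/48) = 49/8 + Y + 47*d/48)
411870 + O(-670, 9 + 2*3) = 411870 + (49/8 - 670 + 47*(9 + 2*3)/48) = 411870 + (49/8 - 670 + 47*(9 + 6)/48) = 411870 + (49/8 - 670 + (47/48)*15) = 411870 + (49/8 - 670 + 235/16) = 411870 - 10387/16 = 6579533/16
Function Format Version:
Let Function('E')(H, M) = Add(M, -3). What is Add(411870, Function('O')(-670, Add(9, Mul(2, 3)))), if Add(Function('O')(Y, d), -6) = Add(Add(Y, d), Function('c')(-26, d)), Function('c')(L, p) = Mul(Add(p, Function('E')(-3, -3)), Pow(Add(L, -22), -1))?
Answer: Rational(6579533, 16) ≈ 4.1122e+5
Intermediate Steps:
Function('E')(H, M) = Add(-3, M)
Function('c')(L, p) = Mul(Pow(Add(-22, L), -1), Add(-6, p)) (Function('c')(L, p) = Mul(Add(p, Add(-3, -3)), Pow(Add(L, -22), -1)) = Mul(Add(p, -6), Pow(Add(-22, L), -1)) = Mul(Add(-6, p), Pow(Add(-22, L), -1)) = Mul(Pow(Add(-22, L), -1), Add(-6, p)))
Function('O')(Y, d) = Add(Rational(49, 8), Y, Mul(Rational(47, 48), d)) (Function('O')(Y, d) = Add(6, Add(Add(Y, d), Mul(Pow(Add(-22, -26), -1), Add(-6, d)))) = Add(6, Add(Add(Y, d), Mul(Pow(-48, -1), Add(-6, d)))) = Add(6, Add(Add(Y, d), Mul(Rational(-1, 48), Add(-6, d)))) = Add(6, Add(Add(Y, d), Add(Rational(1, 8), Mul(Rational(-1, 48), d)))) = Add(6, Add(Rational(1, 8), Y, Mul(Rational(47, 48), d))) = Add(Rational(49, 8), Y, Mul(Rational(47, 48), d)))
Add(411870, Function('O')(-670, Add(9, Mul(2, 3)))) = Add(411870, Add(Rational(49, 8), -670, Mul(Rational(47, 48), Add(9, Mul(2, 3))))) = Add(411870, Add(Rational(49, 8), -670, Mul(Rational(47, 48), Add(9, 6)))) = Add(411870, Add(Rational(49, 8), -670, Mul(Rational(47, 48), 15))) = Add(411870, Add(Rational(49, 8), -670, Rational(235, 16))) = Add(411870, Rational(-10387, 16)) = Rational(6579533, 16)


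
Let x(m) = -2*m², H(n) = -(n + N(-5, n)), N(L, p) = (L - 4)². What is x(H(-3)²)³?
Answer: -405718881257928298364928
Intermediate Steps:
N(L, p) = (-4 + L)²
H(n) = -81 - n (H(n) = -(n + (-4 - 5)²) = -(n + (-9)²) = -(n + 81) = -(81 + n) = -81 - n)
x(H(-3)²)³ = (-2*(-81 - 1*(-3))⁴)³ = (-2*(-81 + 3)⁴)³ = (-2*((-78)²)²)³ = (-2*6084²)³ = (-2*37015056)³ = (-74030112)³ = -405718881257928298364928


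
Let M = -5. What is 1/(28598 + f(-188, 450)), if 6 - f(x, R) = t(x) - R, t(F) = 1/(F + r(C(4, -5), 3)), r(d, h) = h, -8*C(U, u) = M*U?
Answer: 185/5374991 ≈ 3.4419e-5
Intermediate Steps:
C(U, u) = 5*U/8 (C(U, u) = -(-5)*U/8 = 5*U/8)
t(F) = 1/(3 + F) (t(F) = 1/(F + 3) = 1/(3 + F))
f(x, R) = 6 + R - 1/(3 + x) (f(x, R) = 6 - (1/(3 + x) - R) = 6 + (R - 1/(3 + x)) = 6 + R - 1/(3 + x))
1/(28598 + f(-188, 450)) = 1/(28598 + (-1 + (3 - 188)*(6 + 450))/(3 - 188)) = 1/(28598 + (-1 - 185*456)/(-185)) = 1/(28598 - (-1 - 84360)/185) = 1/(28598 - 1/185*(-84361)) = 1/(28598 + 84361/185) = 1/(5374991/185) = 185/5374991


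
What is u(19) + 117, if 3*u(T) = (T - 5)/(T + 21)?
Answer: 7027/60 ≈ 117.12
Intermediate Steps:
u(T) = (-5 + T)/(3*(21 + T)) (u(T) = ((T - 5)/(T + 21))/3 = ((-5 + T)/(21 + T))/3 = (-5 + T)/(3*(21 + T)))
u(19) + 117 = (-5 + 19)/(3*(21 + 19)) + 117 = (⅓)*14/40 + 117 = (⅓)*(1/40)*14 + 117 = 7/60 + 117 = 7027/60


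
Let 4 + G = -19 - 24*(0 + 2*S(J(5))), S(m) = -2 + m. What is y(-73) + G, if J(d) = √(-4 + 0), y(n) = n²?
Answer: 5402 - 96*I ≈ 5402.0 - 96.0*I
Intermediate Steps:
J(d) = 2*I (J(d) = √(-4) = 2*I)
G = 73 - 96*I (G = -4 + (-19 - 24*(0 + 2*(-2 + 2*I))) = -4 + (-19 - 24*(0 + (-4 + 4*I))) = -4 + (-19 - 24*(-4 + 4*I)) = -4 + (-19 + (96 - 96*I)) = -4 + (77 - 96*I) = 73 - 96*I ≈ 73.0 - 96.0*I)
y(-73) + G = (-73)² + (73 - 96*I) = 5329 + (73 - 96*I) = 5402 - 96*I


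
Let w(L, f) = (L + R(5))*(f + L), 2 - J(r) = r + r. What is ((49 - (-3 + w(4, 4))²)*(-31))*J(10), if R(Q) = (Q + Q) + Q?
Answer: -12360816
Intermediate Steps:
J(r) = 2 - 2*r (J(r) = 2 - (r + r) = 2 - 2*r)
R(Q) = 3*Q (R(Q) = 2*Q + Q = 3*Q)
w(L, f) = (15 + L)*(L + f) (w(L, f) = (L + 3*5)*(f + L) = (L + 15)*(L + f) = (15 + L)*(L + f))
((49 - (-3 + w(4, 4))²)*(-31))*J(10) = ((49 - (-3 + (4² + 15*4 + 15*4 + 4*4))²)*(-31))*(2 - 2*10) = ((49 - (-3 + (16 + 60 + 60 + 16))²)*(-31))*(2 - 20) = ((49 - (-3 + 152)²)*(-31))*(-18) = ((49 - 1*149²)*(-31))*(-18) = ((49 - 1*22201)*(-31))*(-18) = ((49 - 22201)*(-31))*(-18) = -22152*(-31)*(-18) = 686712*(-18) = -12360816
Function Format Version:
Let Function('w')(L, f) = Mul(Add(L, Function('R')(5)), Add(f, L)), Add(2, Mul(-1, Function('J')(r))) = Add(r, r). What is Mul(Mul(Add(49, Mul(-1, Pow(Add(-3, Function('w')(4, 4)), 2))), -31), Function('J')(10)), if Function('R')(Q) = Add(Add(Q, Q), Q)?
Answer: -12360816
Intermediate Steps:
Function('J')(r) = Add(2, Mul(-2, r)) (Function('J')(r) = Add(2, Mul(-1, Add(r, r))) = Add(2, Mul(-1, Mul(2, r))) = Add(2, Mul(-2, r)))
Function('R')(Q) = Mul(3, Q) (Function('R')(Q) = Add(Mul(2, Q), Q) = Mul(3, Q))
Function('w')(L, f) = Mul(Add(15, L), Add(L, f)) (Function('w')(L, f) = Mul(Add(L, Mul(3, 5)), Add(f, L)) = Mul(Add(L, 15), Add(L, f)) = Mul(Add(15, L), Add(L, f)))
Mul(Mul(Add(49, Mul(-1, Pow(Add(-3, Function('w')(4, 4)), 2))), -31), Function('J')(10)) = Mul(Mul(Add(49, Mul(-1, Pow(Add(-3, Add(Pow(4, 2), Mul(15, 4), Mul(15, 4), Mul(4, 4))), 2))), -31), Add(2, Mul(-2, 10))) = Mul(Mul(Add(49, Mul(-1, Pow(Add(-3, Add(16, 60, 60, 16)), 2))), -31), Add(2, -20)) = Mul(Mul(Add(49, Mul(-1, Pow(Add(-3, 152), 2))), -31), -18) = Mul(Mul(Add(49, Mul(-1, Pow(149, 2))), -31), -18) = Mul(Mul(Add(49, Mul(-1, 22201)), -31), -18) = Mul(Mul(Add(49, -22201), -31), -18) = Mul(Mul(-22152, -31), -18) = Mul(686712, -18) = -12360816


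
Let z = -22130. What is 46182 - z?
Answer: 68312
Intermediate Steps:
46182 - z = 46182 - 1*(-22130) = 46182 + 22130 = 68312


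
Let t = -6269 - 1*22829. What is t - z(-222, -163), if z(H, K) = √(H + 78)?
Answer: -29098 - 12*I ≈ -29098.0 - 12.0*I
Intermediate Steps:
z(H, K) = √(78 + H)
t = -29098 (t = -6269 - 22829 = -29098)
t - z(-222, -163) = -29098 - √(78 - 222) = -29098 - √(-144) = -29098 - 12*I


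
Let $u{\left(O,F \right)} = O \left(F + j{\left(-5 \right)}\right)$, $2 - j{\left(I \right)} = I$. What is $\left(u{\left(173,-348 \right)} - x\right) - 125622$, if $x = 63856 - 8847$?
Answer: $-239624$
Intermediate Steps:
$j{\left(I \right)} = 2 - I$
$u{\left(O,F \right)} = O \left(7 + F\right)$ ($u{\left(O,F \right)} = O \left(F + \left(2 - -5\right)\right) = O \left(F + \left(2 + 5\right)\right) = O \left(F + 7\right) = O \left(7 + F\right)$)
$x = 55009$
$\left(u{\left(173,-348 \right)} - x\right) - 125622 = \left(173 \left(7 - 348\right) - 55009\right) - 125622 = \left(173 \left(-341\right) - 55009\right) - 125622 = \left(-58993 - 55009\right) - 125622 = -114002 - 125622 = -239624$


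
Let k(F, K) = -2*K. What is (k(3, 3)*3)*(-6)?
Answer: 108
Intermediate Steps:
(k(3, 3)*3)*(-6) = (-2*3*3)*(-6) = -6*3*(-6) = -18*(-6) = 108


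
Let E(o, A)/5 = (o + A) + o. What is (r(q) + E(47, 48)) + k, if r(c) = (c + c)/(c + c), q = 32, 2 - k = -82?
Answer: 795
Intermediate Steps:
k = 84 (k = 2 - 1*(-82) = 2 + 82 = 84)
r(c) = 1 (r(c) = (2*c)/((2*c)) = (2*c)*(1/(2*c)) = 1)
E(o, A) = 5*A + 10*o (E(o, A) = 5*((o + A) + o) = 5*((A + o) + o) = 5*(A + 2*o) = 5*A + 10*o)
(r(q) + E(47, 48)) + k = (1 + (5*48 + 10*47)) + 84 = (1 + (240 + 470)) + 84 = (1 + 710) + 84 = 711 + 84 = 795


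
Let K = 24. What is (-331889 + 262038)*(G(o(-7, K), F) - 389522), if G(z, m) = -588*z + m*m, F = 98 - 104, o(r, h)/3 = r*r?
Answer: 33243627622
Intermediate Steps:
o(r, h) = 3*r² (o(r, h) = 3*(r*r) = 3*r²)
F = -6
G(z, m) = m² - 588*z (G(z, m) = -588*z + m² = m² - 588*z)
(-331889 + 262038)*(G(o(-7, K), F) - 389522) = (-331889 + 262038)*(((-6)² - 1764*(-7)²) - 389522) = -69851*((36 - 1764*49) - 389522) = -69851*((36 - 588*147) - 389522) = -69851*((36 - 86436) - 389522) = -69851*(-86400 - 389522) = -69851*(-475922) = 33243627622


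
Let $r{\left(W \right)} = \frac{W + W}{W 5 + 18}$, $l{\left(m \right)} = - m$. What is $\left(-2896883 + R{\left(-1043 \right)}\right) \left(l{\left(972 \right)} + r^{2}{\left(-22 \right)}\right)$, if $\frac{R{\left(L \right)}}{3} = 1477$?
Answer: $\frac{1486914122284}{529} \approx 2.8108 \cdot 10^{9}$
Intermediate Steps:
$R{\left(L \right)} = 4431$ ($R{\left(L \right)} = 3 \cdot 1477 = 4431$)
$r{\left(W \right)} = \frac{2 W}{18 + 5 W}$ ($r{\left(W \right)} = \frac{2 W}{5 W + 18} = \frac{2 W}{18 + 5 W}$)
$\left(-2896883 + R{\left(-1043 \right)}\right) \left(l{\left(972 \right)} + r^{2}{\left(-22 \right)}\right) = \left(-2896883 + 4431\right) \left(\left(-1\right) 972 + \left(2 \left(-22\right) \frac{1}{18 + 5 \left(-22\right)}\right)^{2}\right) = - 2892452 \left(-972 + \left(2 \left(-22\right) \frac{1}{18 - 110}\right)^{2}\right) = - 2892452 \left(-972 + \left(2 \left(-22\right) \frac{1}{-92}\right)^{2}\right) = - 2892452 \left(-972 + \left(2 \left(-22\right) \left(- \frac{1}{92}\right)\right)^{2}\right) = - 2892452 \left(-972 + \left(\frac{11}{23}\right)^{2}\right) = - 2892452 \left(-972 + \frac{121}{529}\right) = \left(-2892452\right) \left(- \frac{514067}{529}\right) = \frac{1486914122284}{529}$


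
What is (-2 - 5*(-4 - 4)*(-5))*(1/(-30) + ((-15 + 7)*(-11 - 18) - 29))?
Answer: -614989/15 ≈ -40999.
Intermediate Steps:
(-2 - 5*(-4 - 4)*(-5))*(1/(-30) + ((-15 + 7)*(-11 - 18) - 29)) = (-2 - 5*(-8)*(-5))*(-1/30 + (-8*(-29) - 29)) = (-2 + 40*(-5))*(-1/30 + (232 - 29)) = (-2 - 200)*(-1/30 + 203) = -202*6089/30 = -614989/15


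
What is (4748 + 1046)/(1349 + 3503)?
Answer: 2897/2426 ≈ 1.1941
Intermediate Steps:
(4748 + 1046)/(1349 + 3503) = 5794/4852 = 5794*(1/4852) = 2897/2426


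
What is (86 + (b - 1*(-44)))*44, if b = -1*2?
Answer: 5632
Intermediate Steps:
b = -2
(86 + (b - 1*(-44)))*44 = (86 + (-2 - 1*(-44)))*44 = (86 + (-2 + 44))*44 = (86 + 42)*44 = 128*44 = 5632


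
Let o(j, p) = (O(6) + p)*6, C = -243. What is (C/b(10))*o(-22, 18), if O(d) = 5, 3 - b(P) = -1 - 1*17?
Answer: -11178/7 ≈ -1596.9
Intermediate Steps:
b(P) = 21 (b(P) = 3 - (-1 - 1*17) = 3 - (-1 - 17) = 3 - 1*(-18) = 3 + 18 = 21)
o(j, p) = 30 + 6*p (o(j, p) = (5 + p)*6 = 30 + 6*p)
(C/b(10))*o(-22, 18) = (-243/21)*(30 + 6*18) = (-243*1/21)*(30 + 108) = -81/7*138 = -11178/7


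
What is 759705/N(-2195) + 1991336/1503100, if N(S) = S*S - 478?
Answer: 894605613191/603437907975 ≈ 1.4825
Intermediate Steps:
N(S) = -478 + S² (N(S) = S² - 478 = -478 + S²)
759705/N(-2195) + 1991336/1503100 = 759705/(-478 + (-2195)²) + 1991336/1503100 = 759705/(-478 + 4818025) + 1991336*(1/1503100) = 759705/4817547 + 497834/375775 = 759705*(1/4817547) + 497834/375775 = 253235/1605849 + 497834/375775 = 894605613191/603437907975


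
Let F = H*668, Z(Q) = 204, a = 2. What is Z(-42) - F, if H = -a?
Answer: 1540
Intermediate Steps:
H = -2 (H = -1*2 = -2)
F = -1336 (F = -2*668 = -1336)
Z(-42) - F = 204 - 1*(-1336) = 204 + 1336 = 1540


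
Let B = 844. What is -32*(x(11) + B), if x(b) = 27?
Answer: -27872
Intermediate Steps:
-32*(x(11) + B) = -32*(27 + 844) = -32*871 = -27872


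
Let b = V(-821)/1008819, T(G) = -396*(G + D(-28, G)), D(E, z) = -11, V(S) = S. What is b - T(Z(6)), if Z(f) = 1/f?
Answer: -4327834331/1008819 ≈ -4290.0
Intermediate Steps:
T(G) = 4356 - 396*G (T(G) = -396*(G - 11) = -396*(-11 + G) = 4356 - 396*G)
b = -821/1008819 ≈ -0.00081382
b - T(Z(6)) = -821/1008819 - (4356 - 396/6) = -821/1008819 - (4356 - 396*⅙) = -821/1008819 - (4356 - 66) = -821/1008819 - 1*4290 = -821/1008819 - 4290 = -4327834331/1008819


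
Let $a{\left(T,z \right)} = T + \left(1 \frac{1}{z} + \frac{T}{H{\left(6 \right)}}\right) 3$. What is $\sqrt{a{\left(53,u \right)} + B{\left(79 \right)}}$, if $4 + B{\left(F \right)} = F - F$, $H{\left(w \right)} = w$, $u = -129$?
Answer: $\frac{\sqrt{558226}}{86} \approx 8.6877$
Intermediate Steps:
$a{\left(T,z \right)} = \frac{3}{z} + \frac{3 T}{2}$ ($a{\left(T,z \right)} = T + \left(1 \frac{1}{z} + \frac{T}{6}\right) 3 = T + \left(\frac{1}{z} + T \frac{1}{6}\right) 3 = T + \left(\frac{1}{z} + \frac{T}{6}\right) 3 = T + \left(\frac{T}{2} + \frac{3}{z}\right) = \frac{3}{z} + \frac{3 T}{2}$)
$B{\left(F \right)} = -4$ ($B{\left(F \right)} = -4 + \left(F - F\right) = -4 + 0 = -4$)
$\sqrt{a{\left(53,u \right)} + B{\left(79 \right)}} = \sqrt{\left(\frac{3}{-129} + \frac{3}{2} \cdot 53\right) - 4} = \sqrt{\left(3 \left(- \frac{1}{129}\right) + \frac{159}{2}\right) - 4} = \sqrt{\left(- \frac{1}{43} + \frac{159}{2}\right) - 4} = \sqrt{\frac{6835}{86} - 4} = \sqrt{\frac{6491}{86}} = \frac{\sqrt{558226}}{86}$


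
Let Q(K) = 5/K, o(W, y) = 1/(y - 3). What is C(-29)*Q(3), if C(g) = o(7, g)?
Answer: -5/96 ≈ -0.052083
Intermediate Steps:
o(W, y) = 1/(-3 + y)
C(g) = 1/(-3 + g)
C(-29)*Q(3) = (5/3)/(-3 - 29) = (5*(1/3))/(-32) = -1/32*5/3 = -5/96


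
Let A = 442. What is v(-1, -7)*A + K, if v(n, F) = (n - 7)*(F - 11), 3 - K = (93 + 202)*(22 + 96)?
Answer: 28841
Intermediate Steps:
K = -34807 (K = 3 - (93 + 202)*(22 + 96) = 3 - 295*118 = 3 - 1*34810 = 3 - 34810 = -34807)
v(n, F) = (-11 + F)*(-7 + n) (v(n, F) = (-7 + n)*(-11 + F) = (-11 + F)*(-7 + n))
v(-1, -7)*A + K = (77 - 11*(-1) - 7*(-7) - 7*(-1))*442 - 34807 = (77 + 11 + 49 + 7)*442 - 34807 = 144*442 - 34807 = 63648 - 34807 = 28841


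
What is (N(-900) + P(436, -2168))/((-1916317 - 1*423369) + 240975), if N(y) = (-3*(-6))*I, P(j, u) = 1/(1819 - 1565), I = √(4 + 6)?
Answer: -1/533072594 - 18*√10/2098711 ≈ -2.7124e-5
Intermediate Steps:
I = √10 ≈ 3.1623
P(j, u) = 1/254
N(y) = 18*√10 (N(y) = (-3*(-6))*√10 = 18*√10)
(N(-900) + P(436, -2168))/((-1916317 - 1*423369) + 240975) = (18*√10 + 1/254)/((-1916317 - 1*423369) + 240975) = (1/254 + 18*√10)/((-1916317 - 423369) + 240975) = (1/254 + 18*√10)/(-2339686 + 240975) = (1/254 + 18*√10)/(-2098711) = (1/254 + 18*√10)*(-1/2098711) = -1/533072594 - 18*√10/2098711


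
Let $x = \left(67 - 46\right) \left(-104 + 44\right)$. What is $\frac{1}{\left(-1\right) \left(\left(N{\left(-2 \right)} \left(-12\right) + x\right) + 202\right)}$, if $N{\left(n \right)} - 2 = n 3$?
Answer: $\frac{1}{1010} \approx 0.0009901$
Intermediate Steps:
$N{\left(n \right)} = 2 + 3 n$ ($N{\left(n \right)} = 2 + n 3 = 2 + 3 n$)
$x = -1260$ ($x = 21 \left(-60\right) = -1260$)
$\frac{1}{\left(-1\right) \left(\left(N{\left(-2 \right)} \left(-12\right) + x\right) + 202\right)} = \frac{1}{\left(-1\right) \left(\left(\left(2 + 3 \left(-2\right)\right) \left(-12\right) - 1260\right) + 202\right)} = \frac{1}{\left(-1\right) \left(\left(\left(2 - 6\right) \left(-12\right) - 1260\right) + 202\right)} = \frac{1}{\left(-1\right) \left(\left(\left(-4\right) \left(-12\right) - 1260\right) + 202\right)} = \frac{1}{\left(-1\right) \left(\left(48 - 1260\right) + 202\right)} = \frac{1}{\left(-1\right) \left(-1212 + 202\right)} = \frac{1}{\left(-1\right) \left(-1010\right)} = \frac{1}{1010}$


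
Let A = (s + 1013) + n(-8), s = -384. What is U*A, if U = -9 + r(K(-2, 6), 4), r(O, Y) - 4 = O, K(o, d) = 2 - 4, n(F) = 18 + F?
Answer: -4473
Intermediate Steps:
K(o, d) = -2
r(O, Y) = 4 + O
A = 639 (A = (-384 + 1013) + (18 - 8) = 629 + 10 = 639)
U = -7 (U = -9 + (4 - 2) = -9 + 2 = -7)
U*A = -7*639 = -4473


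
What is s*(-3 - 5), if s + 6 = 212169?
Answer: -1697304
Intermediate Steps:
s = 212163 (s = -6 + 212169 = 212163)
s*(-3 - 5) = 212163*(-3 - 5) = 212163*(-8) = -1697304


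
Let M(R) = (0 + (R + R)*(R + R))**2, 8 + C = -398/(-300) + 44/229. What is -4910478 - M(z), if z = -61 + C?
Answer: -29296693538764622141671231/87013569125390625 ≈ -3.3669e+8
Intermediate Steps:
C = -222629/34350 (C = -8 + (-398/(-300) + 44/229) = -8 + (-398*(-1/300) + 44*(1/229)) = -8 + (199/150 + 44/229) = -8 + 52171/34350 = -222629/34350 ≈ -6.4812)
z = -2317979/34350 (z = -61 - 222629/34350 = -2317979/34350 ≈ -67.481)
M(R) = 16*R**4 (M(R) = (0 + (2*R)*(2*R))**2 = (0 + 4*R**2)**2 = (4*R**2)**2 = 16*R**4)
-4910478 - M(z) = -4910478 - 16*(-2317979/34350)**4 = -4910478 - 16*28869415321872912236202481/1392217106006250000 = -4910478 - 1*28869415321872912236202481/87013569125390625 = -4910478 - 28869415321872912236202481/87013569125390625 = -29296693538764622141671231/87013569125390625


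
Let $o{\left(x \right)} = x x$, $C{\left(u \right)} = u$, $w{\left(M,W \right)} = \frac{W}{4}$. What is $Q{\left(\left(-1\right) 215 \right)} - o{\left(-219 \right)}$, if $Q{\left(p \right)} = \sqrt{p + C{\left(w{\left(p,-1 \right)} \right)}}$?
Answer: $-47961 + \frac{i \sqrt{861}}{2} \approx -47961.0 + 14.671 i$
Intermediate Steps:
$w{\left(M,W \right)} = \frac{W}{4}$ ($w{\left(M,W \right)} = W \frac{1}{4} = \frac{W}{4}$)
$o{\left(x \right)} = x^{2}$
$Q{\left(p \right)} = \sqrt{- \frac{1}{4} + p}$ ($Q{\left(p \right)} = \sqrt{p + \frac{1}{4} \left(-1\right)} = \sqrt{p - \frac{1}{4}} = \sqrt{- \frac{1}{4} + p}$)
$Q{\left(\left(-1\right) 215 \right)} - o{\left(-219 \right)} = \frac{\sqrt{-1 + 4 \left(\left(-1\right) 215\right)}}{2} - \left(-219\right)^{2} = \frac{\sqrt{-1 + 4 \left(-215\right)}}{2} - 47961 = \frac{\sqrt{-1 - 860}}{2} - 47961 = \frac{\sqrt{-861}}{2} - 47961 = \frac{i \sqrt{861}}{2} - 47961 = -47961 + \frac{i \sqrt{861}}{2}$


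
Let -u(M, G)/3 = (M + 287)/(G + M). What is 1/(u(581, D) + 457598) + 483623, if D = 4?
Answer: 43154039138461/89230742 ≈ 4.8362e+5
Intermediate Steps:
u(M, G) = -3*(287 + M)/(G + M) (u(M, G) = -3*(M + 287)/(G + M) = -3*(287 + M)/(G + M))
1/(u(581, D) + 457598) + 483623 = 1/(3*(-287 - 1*581)/(4 + 581) + 457598) + 483623 = 1/(3*(-287 - 581)/585 + 457598) + 483623 = 1/(3*(1/585)*(-868) + 457598) + 483623 = 1/(-868/195 + 457598) + 483623 = 1/(89230742/195) + 483623 = 195/89230742 + 483623 = 43154039138461/89230742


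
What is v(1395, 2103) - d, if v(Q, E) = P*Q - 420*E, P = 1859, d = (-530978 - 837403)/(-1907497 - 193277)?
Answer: 1197472235483/700258 ≈ 1.7100e+6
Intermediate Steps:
d = 456127/700258 (d = -1368381/(-2100774) = -1368381*(-1/2100774) = 456127/700258 ≈ 0.65137)
v(Q, E) = -420*E + 1859*Q (v(Q, E) = 1859*Q - 420*E = -420*E + 1859*Q)
v(1395, 2103) - d = (-420*2103 + 1859*1395) - 1*456127/700258 = (-883260 + 2593305) - 456127/700258 = 1710045 - 456127/700258 = 1197472235483/700258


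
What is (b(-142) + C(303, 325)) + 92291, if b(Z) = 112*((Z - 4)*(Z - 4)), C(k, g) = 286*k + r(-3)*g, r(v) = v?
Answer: 2565366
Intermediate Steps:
C(k, g) = -3*g + 286*k (C(k, g) = 286*k - 3*g = -3*g + 286*k)
b(Z) = 112*(-4 + Z)² (b(Z) = 112*((-4 + Z)*(-4 + Z)) = 112*(-4 + Z)²)
(b(-142) + C(303, 325)) + 92291 = (112*(-4 - 142)² + (-3*325 + 286*303)) + 92291 = (112*(-146)² + (-975 + 86658)) + 92291 = (112*21316 + 85683) + 92291 = (2387392 + 85683) + 92291 = 2473075 + 92291 = 2565366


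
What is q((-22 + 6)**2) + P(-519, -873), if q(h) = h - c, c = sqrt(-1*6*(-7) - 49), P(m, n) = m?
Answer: -263 - I*sqrt(7) ≈ -263.0 - 2.6458*I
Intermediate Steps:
c = I*sqrt(7) (c = sqrt(-6*(-7) - 49) = sqrt(42 - 49) = sqrt(-7) = I*sqrt(7) ≈ 2.6458*I)
q(h) = h - I*sqrt(7)
q((-22 + 6)**2) + P(-519, -873) = ((-22 + 6)**2 - I*sqrt(7)) - 519 = ((-16)**2 - I*sqrt(7)) - 519 = (256 - I*sqrt(7)) - 519 = -263 - I*sqrt(7)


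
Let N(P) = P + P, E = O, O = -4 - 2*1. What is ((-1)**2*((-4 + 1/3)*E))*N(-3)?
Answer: -132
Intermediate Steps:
O = -6 (O = -4 - 2 = -6)
E = -6
N(P) = 2*P
((-1)**2*((-4 + 1/3)*E))*N(-3) = ((-1)**2*((-4 + 1/3)*(-6)))*(2*(-3)) = (1*((-4 + 1/3)*(-6)))*(-6) = (1*(-11/3*(-6)))*(-6) = (1*22)*(-6) = 22*(-6) = -132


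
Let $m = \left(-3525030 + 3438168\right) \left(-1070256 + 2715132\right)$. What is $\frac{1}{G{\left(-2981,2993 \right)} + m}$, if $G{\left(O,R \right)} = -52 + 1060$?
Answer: $- \frac{1}{142877218104} \approx -6.999 \cdot 10^{-12}$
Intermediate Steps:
$m = -142877219112$ ($m = \left(-86862\right) 1644876 = -142877219112$)
$G{\left(O,R \right)} = 1008$
$\frac{1}{G{\left(-2981,2993 \right)} + m} = \frac{1}{1008 - 142877219112} = \frac{1}{-142877218104} = - \frac{1}{142877218104}$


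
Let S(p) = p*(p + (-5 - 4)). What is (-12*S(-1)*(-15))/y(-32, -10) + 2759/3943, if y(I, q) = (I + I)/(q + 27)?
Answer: -15059903/31544 ≈ -477.43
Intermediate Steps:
y(I, q) = 2*I/(27 + q) (y(I, q) = (2*I)/(27 + q) = 2*I/(27 + q))
S(p) = p*(-9 + p) (S(p) = p*(p - 9) = p*(-9 + p))
(-12*S(-1)*(-15))/y(-32, -10) + 2759/3943 = (-(-12)*(-9 - 1)*(-15))/((2*(-32)/(27 - 10))) + 2759/3943 = (-(-12)*(-10)*(-15))/((2*(-32)/17)) + 2759*(1/3943) = (-12*10*(-15))/((2*(-32)*(1/17))) + 2759/3943 = (-120*(-15))/(-64/17) + 2759/3943 = 1800*(-17/64) + 2759/3943 = -3825/8 + 2759/3943 = -15059903/31544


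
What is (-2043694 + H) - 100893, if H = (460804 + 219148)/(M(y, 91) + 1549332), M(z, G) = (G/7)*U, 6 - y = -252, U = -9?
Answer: -3322425669253/1549215 ≈ -2.1446e+6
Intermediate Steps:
y = 258 (y = 6 - 1*(-252) = 6 + 252 = 258)
M(z, G) = -9*G/7 (M(z, G) = (G/7)*(-9) = -9*G/7)
H = 679952/1549215 (H = (460804 + 219148)/(-9/7*91 + 1549332) = 679952/(-117 + 1549332) = 679952/1549215 ≈ 0.43890)
(-2043694 + H) - 100893 = (-2043694 + 679952/1549215) - 100893 = -3166120720258/1549215 - 100893 = -3322425669253/1549215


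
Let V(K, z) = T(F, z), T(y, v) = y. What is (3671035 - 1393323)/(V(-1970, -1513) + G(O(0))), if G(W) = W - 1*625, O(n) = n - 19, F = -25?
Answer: -2277712/669 ≈ -3404.7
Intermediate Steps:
O(n) = -19 + n
V(K, z) = -25
G(W) = -625 + W (G(W) = W - 625 = -625 + W)
(3671035 - 1393323)/(V(-1970, -1513) + G(O(0))) = (3671035 - 1393323)/(-25 + (-625 + (-19 + 0))) = 2277712/(-25 + (-625 - 19)) = 2277712/(-25 - 644) = 2277712/(-669) = 2277712*(-1/669) = -2277712/669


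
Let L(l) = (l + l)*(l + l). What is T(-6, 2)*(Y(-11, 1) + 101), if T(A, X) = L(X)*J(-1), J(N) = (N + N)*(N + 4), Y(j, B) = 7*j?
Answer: -2304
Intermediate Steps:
L(l) = 4*l**2 (L(l) = (2*l)*(2*l) = 4*l**2)
J(N) = 2*N*(4 + N) (J(N) = (2*N)*(4 + N) = 2*N*(4 + N))
T(A, X) = -24*X**2 (T(A, X) = (4*X**2)*(2*(-1)*(4 - 1)) = (4*X**2)*(2*(-1)*3) = (4*X**2)*(-6) = -24*X**2)
T(-6, 2)*(Y(-11, 1) + 101) = (-24*2**2)*(7*(-11) + 101) = (-24*4)*(-77 + 101) = -96*24 = -2304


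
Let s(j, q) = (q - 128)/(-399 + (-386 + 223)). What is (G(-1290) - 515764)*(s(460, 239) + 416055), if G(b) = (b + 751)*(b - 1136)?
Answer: 92576291694075/281 ≈ 3.2945e+11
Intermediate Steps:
G(b) = (-1136 + b)*(751 + b) (G(b) = (751 + b)*(-1136 + b) = (-1136 + b)*(751 + b))
s(j, q) = 64/281 - q/562 (s(j, q) = (-128 + q)/(-399 - 163) = (-128 + q)/(-562) = (-128 + q)*(-1/562) = 64/281 - q/562)
(G(-1290) - 515764)*(s(460, 239) + 416055) = ((-853136 + (-1290)² - 385*(-1290)) - 515764)*((64/281 - 1/562*239) + 416055) = ((-853136 + 1664100 + 496650) - 515764)*((64/281 - 239/562) + 416055) = (1307614 - 515764)*(-111/562 + 416055) = 791850*(233822799/562) = 92576291694075/281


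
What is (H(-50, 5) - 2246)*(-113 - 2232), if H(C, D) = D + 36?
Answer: 5170725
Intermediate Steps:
H(C, D) = 36 + D
(H(-50, 5) - 2246)*(-113 - 2232) = ((36 + 5) - 2246)*(-113 - 2232) = (41 - 2246)*(-2345) = -2205*(-2345) = 5170725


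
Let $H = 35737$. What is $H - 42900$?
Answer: $-7163$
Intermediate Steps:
$H - 42900 = 35737 - 42900 = -7163$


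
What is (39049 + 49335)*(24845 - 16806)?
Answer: 710518976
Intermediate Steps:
(39049 + 49335)*(24845 - 16806) = 88384*8039 = 710518976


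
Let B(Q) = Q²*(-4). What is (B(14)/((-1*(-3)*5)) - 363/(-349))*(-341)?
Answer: 91446311/5235 ≈ 17468.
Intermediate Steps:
B(Q) = -4*Q²
(B(14)/((-1*(-3)*5)) - 363/(-349))*(-341) = ((-4*14²)/((-1*(-3)*5)) - 363/(-349))*(-341) = ((-4*196)/((3*5)) - 363*(-1/349))*(-341) = (-784/15 + 363/349)*(-341) = -268171/5235*(-341) = 91446311/5235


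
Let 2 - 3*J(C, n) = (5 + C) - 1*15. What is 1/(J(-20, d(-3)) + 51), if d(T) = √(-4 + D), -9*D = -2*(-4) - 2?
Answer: 3/185 ≈ 0.016216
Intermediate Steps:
D = -⅔ (D = -(-2*(-4) - 2)/9 = -(8 - 2)/9 = -⅑*6 = -⅔ ≈ -0.66667)
d(T) = I*√42/3 (d(T) = √(-4 - ⅔) = √(-14/3) = I*√42/3)
J(C, n) = 4 - C/3 (J(C, n) = ⅔ - ((5 + C) - 1*15)/3 = ⅔ - ((5 + C) - 15)/3 = ⅔ - (-10 + C)/3 = ⅔ + (10/3 - C/3) = 4 - C/3)
1/(J(-20, d(-3)) + 51) = 1/((4 - ⅓*(-20)) + 51) = 1/((4 + 20/3) + 51) = 1/(32/3 + 51) = 1/(185/3) = 3/185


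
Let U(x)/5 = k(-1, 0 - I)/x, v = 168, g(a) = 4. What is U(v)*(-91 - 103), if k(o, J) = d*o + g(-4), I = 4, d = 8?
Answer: 485/21 ≈ 23.095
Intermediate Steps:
k(o, J) = 4 + 8*o (k(o, J) = 8*o + 4 = 4 + 8*o)
U(x) = -20/x (U(x) = 5*((4 + 8*(-1))/x) = 5*((4 - 8)/x) = 5*(-4/x) = -20/x)
U(v)*(-91 - 103) = (-20/168)*(-91 - 103) = -20*1/168*(-194) = -5/42*(-194) = 485/21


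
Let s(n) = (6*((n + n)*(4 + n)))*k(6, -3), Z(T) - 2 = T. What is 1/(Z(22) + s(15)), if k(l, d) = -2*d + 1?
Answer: 1/23964 ≈ 4.1729e-5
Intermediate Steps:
Z(T) = 2 + T
k(l, d) = 1 - 2*d
s(n) = 84*n*(4 + n) (s(n) = (6*((n + n)*(4 + n)))*(1 - 2*(-3)) = (6*((2*n)*(4 + n)))*(1 + 6) = (6*(2*n*(4 + n)))*7 = (12*n*(4 + n))*7 = 84*n*(4 + n))
1/(Z(22) + s(15)) = 1/((2 + 22) + 84*15*(4 + 15)) = 1/(24 + 84*15*19) = 1/(24 + 23940) = 1/23964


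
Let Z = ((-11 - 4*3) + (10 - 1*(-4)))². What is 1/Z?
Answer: 1/81 ≈ 0.012346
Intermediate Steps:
Z = 81 (Z = ((-11 - 1*12) + (10 + 4))² = ((-11 - 12) + 14)² = (-23 + 14)² = (-9)² = 81)
1/Z = 1/81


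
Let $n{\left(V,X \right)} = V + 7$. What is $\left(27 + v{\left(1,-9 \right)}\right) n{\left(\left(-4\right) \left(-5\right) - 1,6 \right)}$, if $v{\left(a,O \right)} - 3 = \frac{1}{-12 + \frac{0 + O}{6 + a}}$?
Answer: $\frac{72358}{93} \approx 778.04$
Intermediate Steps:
$v{\left(a,O \right)} = 3 + \frac{1}{-12 + \frac{O}{6 + a}}$ ($v{\left(a,O \right)} = 3 + \frac{1}{-12 + \frac{0 + O}{6 + a}} = 3 + \frac{1}{-12 + \frac{O}{6 + a}}$)
$n{\left(V,X \right)} = 7 + V$
$\left(27 + v{\left(1,-9 \right)}\right) n{\left(\left(-4\right) \left(-5\right) - 1,6 \right)} = \left(27 + \frac{210 - -27 + 35 \cdot 1}{72 - -9 + 12 \cdot 1}\right) \left(7 - -19\right) = \left(27 + \frac{210 + 27 + 35}{72 + 9 + 12}\right) \left(7 + \left(20 - 1\right)\right) = \left(27 + \frac{1}{93} \cdot 272\right) \left(7 + 19\right) = \left(27 + \frac{1}{93} \cdot 272\right) 26 = \left(27 + \frac{272}{93}\right) 26 = \frac{2783}{93} \cdot 26 = \frac{72358}{93}$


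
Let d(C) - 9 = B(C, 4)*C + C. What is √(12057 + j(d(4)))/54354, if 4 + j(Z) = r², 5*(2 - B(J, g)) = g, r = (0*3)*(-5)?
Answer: √12053/54354 ≈ 0.0020198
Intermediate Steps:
r = 0 (r = 0*(-5) = 0)
B(J, g) = 2 - g/5
d(C) = 9 + 11*C/5 (d(C) = 9 + ((2 - ⅕*4)*C + C) = 9 + ((2 - ⅘)*C + C) = 9 + (6*C/5 + C) = 9 + 11*C/5)
j(Z) = -4 (j(Z) = -4 + 0² = -4 + 0 = -4)
√(12057 + j(d(4)))/54354 = √(12057 - 4)/54354 = √12053*(1/54354) = √12053/54354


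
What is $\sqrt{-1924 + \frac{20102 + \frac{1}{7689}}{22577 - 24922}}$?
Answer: $\frac{i \sqrt{628291467979662795}}{18030705} \approx 43.961 i$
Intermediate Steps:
$\sqrt{-1924 + \frac{20102 + \frac{1}{7689}}{22577 - 24922}} = \sqrt{-1924 + \frac{20102 + \frac{1}{7689}}{-2345}} = \sqrt{-1924 + \frac{154564279}{7689} \left(- \frac{1}{2345}\right)} = \sqrt{-1924 - \frac{154564279}{18030705}} = \sqrt{- \frac{34845640699}{18030705}} = \frac{i \sqrt{628291467979662795}}{18030705}$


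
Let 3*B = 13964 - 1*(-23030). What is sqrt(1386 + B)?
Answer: 8*sqrt(1929)/3 ≈ 117.12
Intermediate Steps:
B = 36994/3 (B = (13964 - 1*(-23030))/3 = (13964 + 23030)/3 = (1/3)*36994 = 36994/3 ≈ 12331.)
sqrt(1386 + B) = sqrt(1386 + 36994/3) = sqrt(41152/3) = 8*sqrt(1929)/3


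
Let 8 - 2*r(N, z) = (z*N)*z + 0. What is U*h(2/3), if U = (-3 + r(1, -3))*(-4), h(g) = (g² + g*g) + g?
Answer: 196/9 ≈ 21.778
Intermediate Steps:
r(N, z) = 4 - N*z²/2 (r(N, z) = 4 - ((z*N)*z + 0)/2 = 4 - ((N*z)*z + 0)/2 = 4 - (N*z² + 0)/2 = 4 - N*z²/2)
h(g) = g + 2*g² (h(g) = (g² + g²) + g = 2*g² + g = g + 2*g²)
U = 14 (U = (-3 + (4 - ½*1*(-3)²))*(-4) = (-3 + (4 - ½*1*9))*(-4) = (-3 + (4 - 9/2))*(-4) = (-3 - ½)*(-4) = -7/2*(-4) = 14)
U*h(2/3) = 14*((2/3)*(1 + 2*(2/3))) = 14*((2*(⅓))*(1 + 2*(2*(⅓)))) = 14*(2*(1 + 2*(⅔))/3) = 14*(2*(1 + 4/3)/3) = 14*((⅔)*(7/3)) = 14*(14/9) = 196/9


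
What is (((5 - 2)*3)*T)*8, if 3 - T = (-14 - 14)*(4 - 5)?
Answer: -1800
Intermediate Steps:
T = -25 (T = 3 - (-14 - 14)*(4 - 5) = 3 - (-28)*(-1) = 3 - 1*28 = 3 - 28 = -25)
(((5 - 2)*3)*T)*8 = (((5 - 2)*3)*(-25))*8 = ((3*3)*(-25))*8 = (9*(-25))*8 = -225*8 = -1800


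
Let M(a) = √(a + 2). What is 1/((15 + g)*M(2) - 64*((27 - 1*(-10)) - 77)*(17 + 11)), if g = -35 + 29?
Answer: 1/71698 ≈ 1.3947e-5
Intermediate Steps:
M(a) = √(2 + a)
g = -6
1/((15 + g)*M(2) - 64*((27 - 1*(-10)) - 77)*(17 + 11)) = 1/((15 - 6)*√(2 + 2) - 64*((27 - 1*(-10)) - 77)*(17 + 11)) = 1/(9*√4 - 64*((27 + 10) - 77)*28) = 1/(9*2 - 64*(37 - 77)*28) = 1/(18 - (-2560)*28) = 1/(18 - 64*(-1120)) = 1/(18 + 71680) = 1/71698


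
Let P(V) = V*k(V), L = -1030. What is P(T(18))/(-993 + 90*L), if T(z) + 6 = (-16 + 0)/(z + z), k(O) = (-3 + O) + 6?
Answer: -1798/7589133 ≈ -0.00023692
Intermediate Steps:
k(O) = 3 + O
T(z) = -6 - 8/z (T(z) = -6 + (-16 + 0)/(z + z) = -6 - 16*1/(2*z) = -6 - 8/z)
P(V) = V*(3 + V)
P(T(18))/(-993 + 90*L) = ((-6 - 8/18)*(3 + (-6 - 8/18)))/(-993 + 90*(-1030)) = ((-6 - 8*1/18)*(3 + (-6 - 8*1/18)))/(-993 - 92700) = ((-6 - 4/9)*(3 + (-6 - 4/9)))/(-93693) = -58*(3 - 58/9)/9*(-1/93693) = -58/9*(-31/9)*(-1/93693) = (1798/81)*(-1/93693) = -1798/7589133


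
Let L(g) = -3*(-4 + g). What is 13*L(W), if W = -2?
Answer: 234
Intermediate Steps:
L(g) = 12 - 3*g
13*L(W) = 13*(12 - 3*(-2)) = 13*(12 + 6) = 13*18 = 234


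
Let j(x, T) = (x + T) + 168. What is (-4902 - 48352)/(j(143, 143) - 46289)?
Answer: 53254/45835 ≈ 1.1619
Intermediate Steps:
j(x, T) = 168 + T + x (j(x, T) = (T + x) + 168 = 168 + T + x)
(-4902 - 48352)/(j(143, 143) - 46289) = (-4902 - 48352)/((168 + 143 + 143) - 46289) = -53254/(454 - 46289) = -53254/(-45835) = -53254*(-1/45835) = 53254/45835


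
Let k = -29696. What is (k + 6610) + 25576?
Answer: 2490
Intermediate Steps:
(k + 6610) + 25576 = (-29696 + 6610) + 25576 = -23086 + 25576 = 2490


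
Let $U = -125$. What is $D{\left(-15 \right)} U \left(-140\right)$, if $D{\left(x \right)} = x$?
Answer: $-262500$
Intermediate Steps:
$D{\left(-15 \right)} U \left(-140\right) = \left(-15\right) \left(-125\right) \left(-140\right) = 1875 \left(-140\right) = -262500$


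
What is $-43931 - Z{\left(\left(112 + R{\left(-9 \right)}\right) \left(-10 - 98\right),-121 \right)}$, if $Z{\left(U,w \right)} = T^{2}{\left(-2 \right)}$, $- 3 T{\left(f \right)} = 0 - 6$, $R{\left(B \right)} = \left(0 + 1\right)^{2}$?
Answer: $-43935$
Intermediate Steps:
$R{\left(B \right)} = 1$ ($R{\left(B \right)} = 1^{2} = 1$)
$T{\left(f \right)} = 2$ ($T{\left(f \right)} = - \frac{0 - 6}{3} = \left(- \frac{1}{3}\right) \left(-6\right) = 2$)
$Z{\left(U,w \right)} = 4$ ($Z{\left(U,w \right)} = 2^{2} = 4$)
$-43931 - Z{\left(\left(112 + R{\left(-9 \right)}\right) \left(-10 - 98\right),-121 \right)} = -43931 - 4 = -43935$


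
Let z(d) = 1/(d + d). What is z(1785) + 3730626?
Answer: 13318334821/3570 ≈ 3.7306e+6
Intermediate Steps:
z(d) = 1/(2*d)
z(1785) + 3730626 = (½)/1785 + 3730626 = (½)*(1/1785) + 3730626 = 1/3570 + 3730626 = 13318334821/3570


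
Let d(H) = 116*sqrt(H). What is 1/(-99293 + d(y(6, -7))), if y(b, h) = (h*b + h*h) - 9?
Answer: -99293/9859126761 - 116*I*sqrt(2)/9859126761 ≈ -1.0071e-5 - 1.6639e-8*I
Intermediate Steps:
y(b, h) = -9 + h**2 + b*h (y(b, h) = (b*h + h**2) - 9 = (h**2 + b*h) - 9 = -9 + h**2 + b*h)
1/(-99293 + d(y(6, -7))) = 1/(-99293 + 116*sqrt(-9 + (-7)**2 + 6*(-7))) = 1/(-99293 + 116*sqrt(-9 + 49 - 42)) = 1/(-99293 + 116*sqrt(-2)) = 1/(-99293 + 116*(I*sqrt(2))) = 1/(-99293 + 116*I*sqrt(2))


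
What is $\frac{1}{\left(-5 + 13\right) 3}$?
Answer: $\frac{1}{24} \approx 0.041667$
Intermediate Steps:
$\frac{1}{\left(-5 + 13\right) 3} = \frac{1}{8 \cdot 3} = \frac{1}{24}$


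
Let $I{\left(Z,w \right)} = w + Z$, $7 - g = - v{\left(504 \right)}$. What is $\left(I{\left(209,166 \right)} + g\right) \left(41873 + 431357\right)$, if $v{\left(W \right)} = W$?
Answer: $419281780$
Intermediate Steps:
$g = 511$ ($g = 7 - \left(-1\right) 504 = 7 - -504 = 7 + 504 = 511$)
$I{\left(Z,w \right)} = Z + w$
$\left(I{\left(209,166 \right)} + g\right) \left(41873 + 431357\right) = \left(\left(209 + 166\right) + 511\right) \left(41873 + 431357\right) = \left(375 + 511\right) 473230 = 886 \cdot 473230 = 419281780$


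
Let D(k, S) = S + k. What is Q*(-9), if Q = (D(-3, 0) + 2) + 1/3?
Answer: 6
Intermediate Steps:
Q = -⅔ (Q = ((0 - 3) + 2) + 1/3 = (-3 + 2) + ⅓ = -1 + ⅓ = -⅔ ≈ -0.66667)
Q*(-9) = -⅔*(-9) = 6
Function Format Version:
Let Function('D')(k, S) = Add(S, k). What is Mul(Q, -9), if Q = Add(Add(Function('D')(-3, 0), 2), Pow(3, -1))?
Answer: 6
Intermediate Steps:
Q = Rational(-2, 3) (Q = Add(Add(Add(0, -3), 2), Pow(3, -1)) = Add(Add(-3, 2), Rational(1, 3)) = Add(-1, Rational(1, 3)) = Rational(-2, 3) ≈ -0.66667)
Mul(Q, -9) = Mul(Rational(-2, 3), -9) = 6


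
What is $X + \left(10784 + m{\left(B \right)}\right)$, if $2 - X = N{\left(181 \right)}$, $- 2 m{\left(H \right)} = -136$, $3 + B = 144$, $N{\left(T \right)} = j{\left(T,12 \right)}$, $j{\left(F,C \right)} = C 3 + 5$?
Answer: $10813$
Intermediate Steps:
$j{\left(F,C \right)} = 5 + 3 C$ ($j{\left(F,C \right)} = 3 C + 5 = 5 + 3 C$)
$N{\left(T \right)} = 41$ ($N{\left(T \right)} = 5 + 3 \cdot 12 = 5 + 36 = 41$)
$B = 141$ ($B = -3 + 144 = 141$)
$m{\left(H \right)} = 68$ ($m{\left(H \right)} = \left(- \frac{1}{2}\right) \left(-136\right) = 68$)
$X = -39$ ($X = 2 - 41 = -39$)
$X + \left(10784 + m{\left(B \right)}\right) = -39 + \left(10784 + 68\right) = -39 + 10852 = 10813$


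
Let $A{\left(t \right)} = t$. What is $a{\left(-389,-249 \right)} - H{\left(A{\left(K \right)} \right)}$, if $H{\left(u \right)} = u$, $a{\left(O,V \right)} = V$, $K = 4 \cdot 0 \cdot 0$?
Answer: $-249$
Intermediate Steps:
$K = 0$ ($K = 0 \cdot 0 = 0$)
$a{\left(-389,-249 \right)} - H{\left(A{\left(K \right)} \right)} = -249 - 0 = -249 + 0 = -249$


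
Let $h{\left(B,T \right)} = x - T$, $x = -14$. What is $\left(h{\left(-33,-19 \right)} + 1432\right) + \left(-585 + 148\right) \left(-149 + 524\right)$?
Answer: $-162438$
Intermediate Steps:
$h{\left(B,T \right)} = -14 - T$
$\left(h{\left(-33,-19 \right)} + 1432\right) + \left(-585 + 148\right) \left(-149 + 524\right) = \left(\left(-14 - -19\right) + 1432\right) + \left(-585 + 148\right) \left(-149 + 524\right) = \left(\left(-14 + 19\right) + 1432\right) - 163875 = \left(5 + 1432\right) - 163875 = 1437 - 163875 = -162438$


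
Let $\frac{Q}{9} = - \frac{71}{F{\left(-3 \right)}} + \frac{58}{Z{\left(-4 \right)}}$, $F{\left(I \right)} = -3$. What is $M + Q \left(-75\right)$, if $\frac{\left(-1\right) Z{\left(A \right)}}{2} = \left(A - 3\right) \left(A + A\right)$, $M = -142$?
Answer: $- \frac{882977}{56} \approx -15767.0$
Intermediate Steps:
$Z{\left(A \right)} = - 4 A \left(-3 + A\right)$ ($Z{\left(A \right)} = - 2 \left(A - 3\right) \left(A + A\right) = - 2 \left(-3 + A\right) 2 A = - 2 \cdot 2 A \left(-3 + A\right) = - 4 A \left(-3 + A\right)$)
$Q = \frac{11667}{56}$ ($Q = 9 \left(- \frac{71}{-3} + \frac{58}{4 \left(-4\right) \left(3 - -4\right)}\right) = 9 \left(\left(-71\right) \left(- \frac{1}{3}\right) + \frac{58}{4 \left(-4\right) \left(3 + 4\right)}\right) = 9 \left(\frac{71}{3} + \frac{58}{4 \left(-4\right) 7}\right) = 9 \left(\frac{71}{3} + \frac{58}{-112}\right) = 9 \left(\frac{71}{3} + 58 \left(- \frac{1}{112}\right)\right) = 9 \left(\frac{71}{3} - \frac{29}{56}\right) = 9 \cdot \frac{3889}{168} = \frac{11667}{56} \approx 208.34$)
$M + Q \left(-75\right) = -142 + \frac{11667}{56} \left(-75\right) = -142 - \frac{875025}{56} = - \frac{882977}{56}$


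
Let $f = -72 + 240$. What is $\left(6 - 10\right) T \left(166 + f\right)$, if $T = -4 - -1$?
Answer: $4008$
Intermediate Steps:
$f = 168$
$T = -3$ ($T = -4 + 1 = -3$)
$\left(6 - 10\right) T \left(166 + f\right) = \left(6 - 10\right) \left(-3\right) \left(166 + 168\right) = \left(-4\right) \left(-3\right) 334 = 12 \cdot 334 = 4008$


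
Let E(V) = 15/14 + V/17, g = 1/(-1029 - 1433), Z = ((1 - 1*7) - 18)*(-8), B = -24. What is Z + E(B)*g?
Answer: 112503633/585956 ≈ 192.00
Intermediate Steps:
Z = 192 (Z = ((1 - 7) - 18)*(-8) = (-6 - 18)*(-8) = -24*(-8) = 192)
g = -1/2462 (g = 1/(-2462) = -1/2462 ≈ -0.00040617)
E(V) = 15/14 + V/17 (E(V) = 15*(1/14) + V*(1/17) = 15/14 + V/17)
Z + E(B)*g = 192 + (15/14 + (1/17)*(-24))*(-1/2462) = 192 + (15/14 - 24/17)*(-1/2462) = 192 - 81/238*(-1/2462) = 192 + 81/585956 = 112503633/585956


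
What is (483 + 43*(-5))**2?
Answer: 71824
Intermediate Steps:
(483 + 43*(-5))**2 = (483 - 215)**2 = 268**2 = 71824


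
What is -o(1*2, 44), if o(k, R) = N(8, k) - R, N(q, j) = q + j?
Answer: 34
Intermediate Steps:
N(q, j) = j + q
o(k, R) = 8 + k - R (o(k, R) = (k + 8) - R = (8 + k) - R = 8 + k - R)
-o(1*2, 44) = -(8 + 1*2 - 1*44) = -(8 + 2 - 44) = -1*(-34) = 34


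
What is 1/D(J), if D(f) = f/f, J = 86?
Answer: 1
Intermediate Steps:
D(f) = 1
1/D(J) = 1/1 = 1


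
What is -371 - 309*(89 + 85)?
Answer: -54137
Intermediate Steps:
-371 - 309*(89 + 85) = -371 - 309*174 = -371 - 53766 = -54137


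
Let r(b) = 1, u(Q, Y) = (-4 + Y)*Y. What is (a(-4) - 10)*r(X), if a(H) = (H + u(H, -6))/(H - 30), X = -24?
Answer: -198/17 ≈ -11.647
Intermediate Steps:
u(Q, Y) = Y*(-4 + Y)
a(H) = (60 + H)/(-30 + H) (a(H) = (H - 6*(-4 - 6))/(H - 30) = (H - 6*(-10))/(-30 + H) = (H + 60)/(-30 + H) = (60 + H)/(-30 + H))
(a(-4) - 10)*r(X) = ((60 - 4)/(-30 - 4) - 10)*1 = (56/(-34) - 10)*1 = (-1/34*56 - 10)*1 = (-28/17 - 10)*1 = -198/17*1 = -198/17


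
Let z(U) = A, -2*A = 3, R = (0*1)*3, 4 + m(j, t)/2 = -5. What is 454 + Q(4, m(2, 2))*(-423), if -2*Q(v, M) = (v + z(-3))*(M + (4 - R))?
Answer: -13897/2 ≈ -6948.5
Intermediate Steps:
m(j, t) = -18 (m(j, t) = -8 + 2*(-5) = -8 - 10 = -18)
R = 0 (R = 0*3 = 0)
A = -3/2 (A = -½*3 = -3/2 ≈ -1.5000)
z(U) = -3/2
Q(v, M) = -(4 + M)*(-3/2 + v)/2 (Q(v, M) = -(v - 3/2)*(M + (4 - 1*0))/2 = -(-3/2 + v)*(M + (4 + 0))/2 = -(-3/2 + v)*(M + 4)/2 = -(-3/2 + v)*(4 + M)/2 = -(4 + M)*(-3/2 + v)/2)
454 + Q(4, m(2, 2))*(-423) = 454 + (3 - 2*4 + (¾)*(-18) - ½*(-18)*4)*(-423) = 454 + (3 - 8 - 27/2 + 36)*(-423) = 454 + (35/2)*(-423) = 454 - 14805/2 = -13897/2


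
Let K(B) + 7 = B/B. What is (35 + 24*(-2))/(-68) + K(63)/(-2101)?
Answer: 27721/142868 ≈ 0.19403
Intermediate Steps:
K(B) = -6 (K(B) = -7 + B/B = -7 + 1 = -6)
(35 + 24*(-2))/(-68) + K(63)/(-2101) = (35 + 24*(-2))/(-68) - 6/(-2101) = (35 - 48)*(-1/68) - 6*(-1/2101) = -13*(-1/68) + 6/2101 = 13/68 + 6/2101 = 27721/142868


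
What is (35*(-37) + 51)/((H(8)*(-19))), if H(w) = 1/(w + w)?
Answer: 19904/19 ≈ 1047.6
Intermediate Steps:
H(w) = 1/(2*w)
(35*(-37) + 51)/((H(8)*(-19))) = (35*(-37) + 51)/((((½)/8)*(-19))) = (-1295 + 51)/((((½)*(⅛))*(-19))) = -1244/((1/16)*(-19)) = -1244/(-19/16) = -1244*(-16/19) = 19904/19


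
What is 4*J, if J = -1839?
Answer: -7356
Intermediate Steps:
4*J = 4*(-1839) = -7356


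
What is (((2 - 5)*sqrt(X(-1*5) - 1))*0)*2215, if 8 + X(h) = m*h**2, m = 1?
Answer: 0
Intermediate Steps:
X(h) = -8 + h**2 (X(h) = -8 + 1*h**2 = -8 + h**2)
(((2 - 5)*sqrt(X(-1*5) - 1))*0)*2215 = (((2 - 5)*sqrt((-8 + (-1*5)**2) - 1))*0)*2215 = (-3*sqrt((-8 + (-5)**2) - 1)*0)*2215 = (-3*sqrt((-8 + 25) - 1)*0)*2215 = (-3*sqrt(17 - 1)*0)*2215 = (-3*sqrt(16)*0)*2215 = (-3*4*0)*2215 = -12*0*2215 = 0*2215 = 0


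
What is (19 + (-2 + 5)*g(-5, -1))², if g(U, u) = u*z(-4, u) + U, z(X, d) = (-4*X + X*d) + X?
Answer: 1936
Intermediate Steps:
z(X, d) = -3*X + X*d
g(U, u) = U + u*(12 - 4*u) (g(U, u) = u*(-4*(-3 + u)) + U = u*(12 - 4*u) + U = U + u*(12 - 4*u))
(19 + (-2 + 5)*g(-5, -1))² = (19 + (-2 + 5)*(-5 + 4*(-1)*(3 - 1*(-1))))² = (19 + 3*(-5 + 4*(-1)*(3 + 1)))² = (19 + 3*(-5 + 4*(-1)*4))² = (19 + 3*(-5 - 16))² = (19 + 3*(-21))² = (19 - 63)² = (-44)² = 1936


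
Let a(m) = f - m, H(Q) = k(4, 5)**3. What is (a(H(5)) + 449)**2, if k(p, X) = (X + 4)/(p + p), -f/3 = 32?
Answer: 32402520049/262144 ≈ 1.2361e+5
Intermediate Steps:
f = -96 (f = -3*32 = -96)
k(p, X) = (4 + X)/(2*p) (k(p, X) = (4 + X)/((2*p)) = (4 + X)*(1/(2*p)) = (4 + X)/(2*p))
H(Q) = 729/512 (H(Q) = ((1/2)*(4 + 5)/4)**3 = ((1/2)*(1/4)*9)**3 = (9/8)**3 = 729/512)
a(m) = -96 - m
(a(H(5)) + 449)**2 = ((-96 - 1*729/512) + 449)**2 = ((-96 - 729/512) + 449)**2 = (-49881/512 + 449)**2 = (180007/512)**2 = 32402520049/262144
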